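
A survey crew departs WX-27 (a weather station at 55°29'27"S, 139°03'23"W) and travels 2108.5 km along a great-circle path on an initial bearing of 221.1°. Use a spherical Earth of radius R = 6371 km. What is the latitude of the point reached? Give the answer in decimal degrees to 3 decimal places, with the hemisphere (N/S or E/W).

WX-27: φ = -55.49083°, λ = -139.05639°
δ = d/R = 2108.5/6371 = 0.330953 rad
φ₂ = arcsin(sin φ₁ cos δ + cos φ₁ sin δ cos θ)
   = arcsin(-0.82404·0.94573 + 0.56654·0.32494·-0.75356) = -66.64174°
λ₂ = λ₁ + atan2(sin θ sin δ cos φ₁, cos δ − sin φ₁ sin φ₂) = -171.65620°

66.642°S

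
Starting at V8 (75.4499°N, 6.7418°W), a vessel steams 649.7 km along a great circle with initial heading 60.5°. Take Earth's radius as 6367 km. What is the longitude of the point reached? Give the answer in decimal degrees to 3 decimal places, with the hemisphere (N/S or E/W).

δ = d/R = 649.7/6367 = 0.102042 rad
φ₂ = arcsin(sin φ₁ cos δ + cos φ₁ sin δ cos θ)
   = arcsin(0.96793·0.99480 + 0.25123·0.10186·0.49242) = 77.28972°
λ₂ = λ₁ + atan2(sin θ sin δ cos φ₁, cos δ − sin φ₁ sin φ₂) = 17.02123°

17.021°E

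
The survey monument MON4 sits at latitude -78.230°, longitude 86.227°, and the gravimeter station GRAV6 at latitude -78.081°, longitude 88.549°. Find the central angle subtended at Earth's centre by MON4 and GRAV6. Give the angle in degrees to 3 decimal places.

Δφ = 0.1490°,  Δλ = 2.3220°
a = sin²(Δφ/2) + cos φ₁ cos φ₂ sin²(Δλ/2) = 0.000019
c = 2·arcsin(√a) = 0.008715 rad = 0.4993°

0.499°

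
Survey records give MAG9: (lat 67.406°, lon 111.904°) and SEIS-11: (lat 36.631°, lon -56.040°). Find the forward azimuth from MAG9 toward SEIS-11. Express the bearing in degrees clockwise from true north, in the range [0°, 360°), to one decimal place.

Δλ = -167.9440°
y = sin Δλ · cos φ₂ = -0.167615
x = cos φ₁ sin φ₂ − sin φ₁ cos φ₂ cos Δλ = 0.953798
θ = atan2(y, x) = -9.9671° → 350.0329° (mod 360°)

350.0°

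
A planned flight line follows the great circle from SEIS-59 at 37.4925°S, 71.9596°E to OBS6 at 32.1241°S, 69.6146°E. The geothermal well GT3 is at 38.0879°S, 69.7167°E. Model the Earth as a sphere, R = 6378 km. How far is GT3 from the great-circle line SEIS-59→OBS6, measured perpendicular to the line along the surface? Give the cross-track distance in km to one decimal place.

208.1 km

δ₁₃ = central angle SEIS-59→GT3 = 0.032633 rad  (haversine)
θ₁₃ = bearing SEIS-59→GT3 = 250.747°,  θ₁₂ = bearing SEIS-59→OBS6 = 339.590°
dₓₜ = R·arcsin(sin δ₁₃ · sin(θ₁₃ − θ₁₂)) = 6378·arcsin(0.03263·sin(-88.843°)) = -208.092 km
|dₓₜ| = 208.092 km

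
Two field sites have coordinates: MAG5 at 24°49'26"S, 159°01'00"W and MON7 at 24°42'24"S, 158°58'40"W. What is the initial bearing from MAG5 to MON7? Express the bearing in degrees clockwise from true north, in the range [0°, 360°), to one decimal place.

16.8°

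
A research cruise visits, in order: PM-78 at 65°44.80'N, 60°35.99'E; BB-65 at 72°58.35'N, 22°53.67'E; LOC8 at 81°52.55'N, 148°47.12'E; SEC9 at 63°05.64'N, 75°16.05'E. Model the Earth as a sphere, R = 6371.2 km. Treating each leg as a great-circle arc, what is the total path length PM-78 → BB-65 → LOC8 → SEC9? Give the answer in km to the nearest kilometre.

7031 km

PM-78: φ = +65.74667°, λ = +60.59983°
BB-65: φ = +72.97250°, λ = +22.89450°
LOC8: φ = +81.87583°, λ = +148.78533°
SEC9: φ = +63.09400°, λ = +75.26750°
PM-78→BB-65: c = 0.257859 rad, d = 1642.87 km
BB-65→LOC8: c = 0.396785 rad, d = 2528.00 km
LOC8→SEC9: c = 0.448855 rad, d = 2859.74 km
Total = 1642.87 + 2528.00 + 2859.74 = 7030.61 km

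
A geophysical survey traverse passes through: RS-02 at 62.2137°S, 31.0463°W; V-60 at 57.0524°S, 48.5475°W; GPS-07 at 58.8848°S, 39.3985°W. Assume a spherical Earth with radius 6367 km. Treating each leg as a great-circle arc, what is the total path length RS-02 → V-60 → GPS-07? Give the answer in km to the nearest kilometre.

1709 km

RS-02→V-60: c = 0.177947 rad, d = 1132.99 km
V-60→GPS-07: c = 0.090439 rad, d = 575.83 km
Total = 1132.99 + 575.83 = 1708.81 km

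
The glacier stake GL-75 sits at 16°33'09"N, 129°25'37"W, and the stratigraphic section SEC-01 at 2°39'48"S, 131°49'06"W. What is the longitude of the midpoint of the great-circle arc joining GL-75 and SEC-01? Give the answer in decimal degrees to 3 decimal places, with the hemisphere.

130.647°W

GL-75: φ = +16.55250°, λ = -129.42694°
SEC-01: φ = -2.66333°, λ = -131.81833°
Bx = cos φ₂ cos Δλ = 0.998050,  By = cos φ₂ sin Δλ = -0.041680
φₘ = atan2(sin φ₁ + sin φ₂, √((cos φ₁ + Bx)² + By²)) = 6.94608°
λₘ = λ₁ + atan2(By, cos φ₁ + Bx) = -130.64730°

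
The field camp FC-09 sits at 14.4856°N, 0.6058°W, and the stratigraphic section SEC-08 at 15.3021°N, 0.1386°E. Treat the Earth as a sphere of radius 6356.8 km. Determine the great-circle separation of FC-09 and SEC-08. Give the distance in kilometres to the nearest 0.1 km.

120.7 km

Δφ = 0.8165°,  Δλ = 0.7444°
a = sin²(Δφ/2) + cos φ₁ cos φ₂ sin²(Δλ/2) = 0.000090
c = 2·arcsin(√a) = 0.018993 rad = 1.0882°
d = R·c = 6356.8 × 0.018993 = 120.7 km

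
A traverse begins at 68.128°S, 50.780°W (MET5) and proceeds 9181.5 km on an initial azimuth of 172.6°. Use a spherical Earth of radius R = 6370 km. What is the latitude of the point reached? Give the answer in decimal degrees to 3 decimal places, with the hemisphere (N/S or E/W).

29.086°S

δ = d/R = 9181.5/6370 = 1.441366 rad
φ₂ = arcsin(sin φ₁ cos δ + cos φ₁ sin δ cos θ)
   = arcsin(-0.92802·0.12907 + 0.37253·0.99164·-0.99167) = -29.08590°
λ₂ = λ₁ + atan2(sin θ sin δ cos φ₁, cos δ − sin φ₁ sin φ₂) = 120.81619°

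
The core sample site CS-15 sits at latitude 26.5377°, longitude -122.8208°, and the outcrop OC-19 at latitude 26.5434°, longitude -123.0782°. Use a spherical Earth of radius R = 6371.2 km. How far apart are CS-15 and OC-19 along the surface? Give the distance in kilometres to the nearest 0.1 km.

25.6 km

Δφ = 0.0057°,  Δλ = -0.2574°
a = sin²(Δφ/2) + cos φ₁ cos φ₂ sin²(Δλ/2) = 0.000004
c = 2·arcsin(√a) = 0.004020 rad = 0.2303°
d = R·c = 6371.2 × 0.004020 = 25.6 km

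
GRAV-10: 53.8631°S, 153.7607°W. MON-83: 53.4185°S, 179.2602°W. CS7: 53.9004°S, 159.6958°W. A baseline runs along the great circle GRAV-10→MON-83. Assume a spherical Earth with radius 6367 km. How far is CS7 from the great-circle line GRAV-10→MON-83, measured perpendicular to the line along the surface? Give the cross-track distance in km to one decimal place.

38.3 km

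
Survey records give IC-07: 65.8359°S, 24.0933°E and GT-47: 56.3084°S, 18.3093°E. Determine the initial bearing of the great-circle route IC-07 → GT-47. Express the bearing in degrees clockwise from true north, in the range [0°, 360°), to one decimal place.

341.1°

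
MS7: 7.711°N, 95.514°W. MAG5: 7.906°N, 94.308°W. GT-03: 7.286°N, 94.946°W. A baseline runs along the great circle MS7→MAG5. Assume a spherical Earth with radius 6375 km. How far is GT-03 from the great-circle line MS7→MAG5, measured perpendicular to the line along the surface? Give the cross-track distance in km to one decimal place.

δ₁₃ = central angle MS7→GT-03 = 0.012314 rad  (haversine)
θ₁₃ = bearing MS7→GT-03 = 127.004°,  θ₁₂ = bearing MS7→MAG5 = 80.649°
dₓₜ = R·arcsin(sin δ₁₃ · sin(θ₁₃ − θ₁₂)) = 6375·arcsin(0.01231·sin(46.355°)) = 56.804 km
|dₓₜ| = 56.804 km

56.8 km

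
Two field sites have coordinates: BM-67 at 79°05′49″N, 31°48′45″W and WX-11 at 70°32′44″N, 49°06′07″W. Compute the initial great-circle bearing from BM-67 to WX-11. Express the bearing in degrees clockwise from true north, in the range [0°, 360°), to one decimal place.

216.5°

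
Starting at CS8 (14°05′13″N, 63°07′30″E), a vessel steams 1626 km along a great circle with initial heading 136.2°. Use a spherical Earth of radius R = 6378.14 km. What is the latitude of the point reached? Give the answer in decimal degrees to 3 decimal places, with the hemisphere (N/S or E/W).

3.382°N

CS8: φ = +14.08694°, λ = +63.12500°
δ = d/R = 1626/6378.14 = 0.254933 rad
φ₂ = arcsin(sin φ₁ cos δ + cos φ₁ sin δ cos θ)
   = arcsin(0.24339·0.96768 + 0.96993·0.25218·-0.72176) = 3.38167°
λ₂ = λ₁ + atan2(sin θ sin δ cos φ₁, cos δ − sin φ₁ sin φ₂) = 73.19491°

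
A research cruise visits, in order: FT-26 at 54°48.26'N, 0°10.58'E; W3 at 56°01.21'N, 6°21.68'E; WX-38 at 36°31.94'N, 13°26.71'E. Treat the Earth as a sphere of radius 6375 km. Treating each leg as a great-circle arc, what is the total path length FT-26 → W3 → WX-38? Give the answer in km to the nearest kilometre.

2646 km

FT-26: φ = +54.80433°, λ = +0.17633°
W3: φ = +56.02017°, λ = +6.36133°
WX-38: φ = +36.53233°, λ = +13.44517°
FT-26→W3: c = 0.064822 rad, d = 413.24 km
W3→WX-38: c = 0.350258 rad, d = 2232.89 km
Total = 413.24 + 2232.89 = 2646.13 km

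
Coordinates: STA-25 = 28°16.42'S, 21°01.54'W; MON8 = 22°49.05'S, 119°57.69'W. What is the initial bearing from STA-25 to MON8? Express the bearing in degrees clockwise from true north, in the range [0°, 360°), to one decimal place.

STA-25: φ = -28.27367°, λ = -21.02567°
MON8: φ = -22.81750°, λ = -119.96150°
Δλ = -98.9358°
y = sin Δλ · cos φ₂ = -0.910557
x = cos φ₁ sin φ₂ − sin φ₁ cos φ₂ cos Δλ = -0.409350
θ = atan2(y, x) = -114.2068° → 245.7932° (mod 360°)

245.8°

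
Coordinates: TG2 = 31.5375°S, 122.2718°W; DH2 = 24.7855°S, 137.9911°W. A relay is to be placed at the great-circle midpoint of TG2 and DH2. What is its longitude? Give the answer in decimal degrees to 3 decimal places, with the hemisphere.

Bx = cos φ₂ cos Δλ = 0.873929,  By = cos φ₂ sin Δλ = -0.245968
φₘ = atan2(sin φ₁ + sin φ₂, √((cos φ₁ + Bx)² + By²)) = -28.38687°
λₘ = λ₁ + atan2(By, cos φ₁ + Bx) = -130.38122°

130.381°W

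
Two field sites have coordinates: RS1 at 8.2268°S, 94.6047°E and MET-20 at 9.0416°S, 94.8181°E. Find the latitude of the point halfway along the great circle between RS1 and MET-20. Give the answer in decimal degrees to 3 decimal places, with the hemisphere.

Bx = cos φ₂ cos Δλ = 0.987568,  By = cos φ₂ sin Δλ = 0.003678
φₘ = atan2(sin φ₁ + sin φ₂, √((cos φ₁ + Bx)² + By²)) = -8.63421°
λₘ = λ₁ + atan2(By, cos φ₁ + Bx) = 94.71128°

8.634°S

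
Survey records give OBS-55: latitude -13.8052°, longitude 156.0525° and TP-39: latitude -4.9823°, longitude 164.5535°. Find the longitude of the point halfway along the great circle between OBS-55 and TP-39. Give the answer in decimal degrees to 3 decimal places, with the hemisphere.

Bx = cos φ₂ cos Δλ = 0.985276,  By = cos φ₂ sin Δλ = 0.147268
φₘ = atan2(sin φ₁ + sin φ₂, √((cos φ₁ + Bx)² + By²)) = -9.41919°
λₘ = λ₁ + atan2(By, cos φ₁ + Bx) = 160.35735°

160.357°E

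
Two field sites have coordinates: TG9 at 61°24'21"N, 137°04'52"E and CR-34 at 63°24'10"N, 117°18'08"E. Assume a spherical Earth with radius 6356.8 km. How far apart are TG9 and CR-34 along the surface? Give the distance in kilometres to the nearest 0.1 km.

1035.9 km

TG9: φ = +61.40583°, λ = +137.08111°
CR-34: φ = +63.40278°, λ = +117.30222°
Δφ = 1.9969°,  Δλ = -19.7789°
a = sin²(Δφ/2) + cos φ₁ cos φ₂ sin²(Δλ/2) = 0.006624
c = 2·arcsin(√a) = 0.162959 rad = 9.3369°
d = R·c = 6356.8 × 0.162959 = 1035.9 km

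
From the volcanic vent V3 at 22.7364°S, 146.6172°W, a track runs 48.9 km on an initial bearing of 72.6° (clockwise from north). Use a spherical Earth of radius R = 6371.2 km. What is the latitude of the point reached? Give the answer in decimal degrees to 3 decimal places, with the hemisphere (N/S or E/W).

δ = d/R = 48.9/6371.2 = 0.007675 rad
φ₂ = arcsin(sin φ₁ cos δ + cos φ₁ sin δ cos θ)
   = arcsin(-0.38649·0.99997 + 0.92229·0.00768·0.29904) = -22.60425°
λ₂ = λ₁ + atan2(sin θ sin δ cos φ₁, cos δ − sin φ₁ sin φ₂) = -146.16265°

22.604°S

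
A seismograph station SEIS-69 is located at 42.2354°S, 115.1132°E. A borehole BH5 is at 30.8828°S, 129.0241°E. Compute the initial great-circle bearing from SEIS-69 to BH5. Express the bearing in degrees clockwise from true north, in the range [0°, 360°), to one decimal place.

48.9°

Δλ = 13.9109°
y = sin Δλ · cos φ₂ = 0.206327
x = cos φ₁ sin φ₂ − sin φ₁ cos φ₂ cos Δλ = 0.179927
θ = atan2(y, x) = 48.9100° → 48.9100° (mod 360°)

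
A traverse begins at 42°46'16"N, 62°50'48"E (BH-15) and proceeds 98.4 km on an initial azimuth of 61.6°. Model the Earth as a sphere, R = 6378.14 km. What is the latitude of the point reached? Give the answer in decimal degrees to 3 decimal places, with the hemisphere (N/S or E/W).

43.187°N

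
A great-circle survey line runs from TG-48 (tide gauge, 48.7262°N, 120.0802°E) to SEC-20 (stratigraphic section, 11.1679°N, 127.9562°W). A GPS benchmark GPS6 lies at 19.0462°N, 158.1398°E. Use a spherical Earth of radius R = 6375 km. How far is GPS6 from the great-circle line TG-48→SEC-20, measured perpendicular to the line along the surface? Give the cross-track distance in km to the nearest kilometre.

3719 km

δ₁₃ = central angle TG-48→GPS6 = 0.743329 rad  (haversine)
θ₁₃ = bearing TG-48→GPS6 = 120.561°,  θ₁₂ = bearing TG-48→SEC-20 = 66.082°
dₓₜ = R·arcsin(sin δ₁₃ · sin(θ₁₃ − θ₁₂)) = 6375·arcsin(0.67674·sin(54.480°)) = 3718.739 km
|dₓₜ| = 3718.739 km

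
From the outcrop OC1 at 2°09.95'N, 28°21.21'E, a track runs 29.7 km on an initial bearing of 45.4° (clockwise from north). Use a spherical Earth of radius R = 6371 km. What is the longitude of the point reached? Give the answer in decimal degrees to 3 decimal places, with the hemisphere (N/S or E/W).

OC1: φ = +2.16583°, λ = +28.35350°
δ = d/R = 29.7/6371 = 0.004662 rad
φ₂ = arcsin(sin φ₁ cos δ + cos φ₁ sin δ cos θ)
   = arcsin(0.03779·0.99999 + 0.99929·0.00466·0.70215) = 2.35337°
λ₂ = λ₁ + atan2(sin θ sin δ cos φ₁, cos δ − sin φ₁ sin φ₂) = 28.54384°

28.544°E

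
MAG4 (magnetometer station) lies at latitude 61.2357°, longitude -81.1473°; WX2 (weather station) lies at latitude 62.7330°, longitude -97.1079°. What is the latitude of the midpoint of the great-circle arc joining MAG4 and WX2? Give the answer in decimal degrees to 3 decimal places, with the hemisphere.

Bx = cos φ₂ cos Δλ = 0.440477,  By = cos φ₂ sin Δλ = -0.125977
φₘ = atan2(sin φ₁ + sin φ₂, √((cos φ₁ + Bx)² + By²)) = 62.21479°
λₘ = λ₁ + atan2(By, cos φ₁ + Bx) = -88.93033°

62.215°N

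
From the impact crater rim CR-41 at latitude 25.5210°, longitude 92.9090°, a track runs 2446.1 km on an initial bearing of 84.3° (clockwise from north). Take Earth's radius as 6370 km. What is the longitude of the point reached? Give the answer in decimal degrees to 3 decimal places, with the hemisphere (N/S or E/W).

117.338°E

δ = d/R = 2446.1/6370 = 0.384003 rad
φ₂ = arcsin(sin φ₁ cos δ + cos φ₁ sin δ cos θ)
   = arcsin(0.43084·0.92717 + 0.90243·0.37464·0.09932) = 25.66082°
λ₂ = λ₁ + atan2(sin θ sin δ cos φ₁, cos δ − sin φ₁ sin φ₂) = 117.33842°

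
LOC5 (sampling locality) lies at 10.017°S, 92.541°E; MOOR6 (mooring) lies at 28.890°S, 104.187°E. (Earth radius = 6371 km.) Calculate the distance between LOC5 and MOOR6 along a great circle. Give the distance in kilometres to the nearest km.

Δφ = -18.8730°,  Δλ = 11.6460°
a = sin²(Δφ/2) + cos φ₁ cos φ₂ sin²(Δλ/2) = 0.035756
c = 2·arcsin(√a) = 0.380475 rad = 21.7996°
d = R·c = 6371 × 0.380475 = 2424.0 km

2424 km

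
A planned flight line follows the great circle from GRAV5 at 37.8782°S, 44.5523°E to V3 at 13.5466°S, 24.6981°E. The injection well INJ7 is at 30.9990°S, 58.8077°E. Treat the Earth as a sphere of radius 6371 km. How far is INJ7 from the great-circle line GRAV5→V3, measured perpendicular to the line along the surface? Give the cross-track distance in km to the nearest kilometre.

1459 km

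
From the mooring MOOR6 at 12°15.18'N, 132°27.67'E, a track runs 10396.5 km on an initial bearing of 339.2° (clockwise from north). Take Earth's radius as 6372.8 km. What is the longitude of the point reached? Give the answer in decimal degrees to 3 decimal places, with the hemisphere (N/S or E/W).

6.495°E

MOOR6: φ = +12.25300°, λ = +132.46117°
δ = d/R = 10396.5/6372.8 = 1.631387 rad
φ₂ = arcsin(sin φ₁ cos δ + cos φ₁ sin δ cos θ)
   = arcsin(0.21223·-0.06055 + 0.97722·0.99816·0.93483) = 64.02731°
λ₂ = λ₁ + atan2(sin θ sin δ cos φ₁, cos δ − sin φ₁ sin φ₂) = 6.49506°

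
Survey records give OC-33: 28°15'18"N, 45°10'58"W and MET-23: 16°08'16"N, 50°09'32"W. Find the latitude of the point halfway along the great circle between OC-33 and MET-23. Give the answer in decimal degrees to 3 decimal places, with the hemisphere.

22.215°N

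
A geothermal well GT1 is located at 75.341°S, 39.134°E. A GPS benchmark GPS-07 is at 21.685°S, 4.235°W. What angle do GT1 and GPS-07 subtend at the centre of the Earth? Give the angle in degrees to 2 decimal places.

58.10°

Δφ = 53.6560°,  Δλ = -43.3690°
a = sin²(Δφ/2) + cos φ₁ cos φ₂ sin²(Δλ/2) = 0.235789
c = 2·arcsin(√a) = 1.014056 rad = 58.1011°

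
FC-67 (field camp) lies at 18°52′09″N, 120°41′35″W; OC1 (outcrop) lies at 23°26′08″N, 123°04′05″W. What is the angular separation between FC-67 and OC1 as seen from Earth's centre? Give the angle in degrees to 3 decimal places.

5.075°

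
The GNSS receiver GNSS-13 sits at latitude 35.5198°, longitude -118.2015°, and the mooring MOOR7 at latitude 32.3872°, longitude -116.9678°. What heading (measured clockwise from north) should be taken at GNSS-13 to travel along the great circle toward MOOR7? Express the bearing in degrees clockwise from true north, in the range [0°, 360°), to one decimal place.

161.6°

Δλ = 1.2337°
y = sin Δλ · cos φ₂ = 0.018181
x = cos φ₁ sin φ₂ − sin φ₁ cos φ₂ cos Δλ = -0.054533
θ = atan2(y, x) = 161.5616° → 161.5616° (mod 360°)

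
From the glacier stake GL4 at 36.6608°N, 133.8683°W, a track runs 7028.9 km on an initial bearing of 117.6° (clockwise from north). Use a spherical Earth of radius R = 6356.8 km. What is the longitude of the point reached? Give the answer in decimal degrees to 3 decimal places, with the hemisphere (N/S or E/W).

δ = d/R = 7028.9/6356.8 = 1.105729 rad
φ₂ = arcsin(sin φ₁ cos δ + cos φ₁ sin δ cos θ)
   = arcsin(0.59708·0.44848 + 0.80218·0.89379·-0.46330) = -3.69229°
λ₂ = λ₁ + atan2(sin θ sin δ cos φ₁, cos δ − sin φ₁ sin φ₂) = -81.33295°

81.333°W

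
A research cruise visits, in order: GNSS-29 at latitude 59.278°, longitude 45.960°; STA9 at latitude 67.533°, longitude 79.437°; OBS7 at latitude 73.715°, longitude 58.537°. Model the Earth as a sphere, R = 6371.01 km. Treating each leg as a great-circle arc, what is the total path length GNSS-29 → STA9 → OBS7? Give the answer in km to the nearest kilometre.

GNSS-29→STA9: c = 0.293450 rad, d = 1869.58 km
STA9→OBS7: c = 0.160584 rad, d = 1023.08 km
Total = 1869.58 + 1023.08 = 2892.66 km

2893 km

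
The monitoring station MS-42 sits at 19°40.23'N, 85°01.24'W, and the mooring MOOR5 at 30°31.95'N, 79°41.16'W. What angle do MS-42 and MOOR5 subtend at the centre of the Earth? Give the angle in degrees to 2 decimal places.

MS-42: φ = +19.67050°, λ = -85.02067°
MOOR5: φ = +30.53250°, λ = -79.68600°
Δφ = 10.8620°,  Δλ = 5.3347°
a = sin²(Δφ/2) + cos φ₁ cos φ₂ sin²(Δλ/2) = 0.010715
c = 2·arcsin(√a) = 0.207394 rad = 11.8828°

11.88°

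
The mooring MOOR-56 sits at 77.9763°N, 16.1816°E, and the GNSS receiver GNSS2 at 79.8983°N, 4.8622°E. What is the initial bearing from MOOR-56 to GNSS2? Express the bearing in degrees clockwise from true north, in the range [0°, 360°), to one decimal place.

Δλ = -11.3194°
y = sin Δλ · cos φ₂ = -0.034426
x = cos φ₁ sin φ₂ − sin φ₁ cos φ₂ cos Δλ = 0.036876
θ = atan2(y, x) = -43.0325° → 316.9675° (mod 360°)

317.0°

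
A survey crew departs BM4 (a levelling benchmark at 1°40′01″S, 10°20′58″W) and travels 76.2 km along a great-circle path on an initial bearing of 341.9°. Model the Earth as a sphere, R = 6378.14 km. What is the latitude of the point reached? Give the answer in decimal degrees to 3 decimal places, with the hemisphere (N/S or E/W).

1.016°S

BM4: φ = -1.66694°, λ = -10.34944°
δ = d/R = 76.2/6378.14 = 0.011947 rad
φ₂ = arcsin(sin φ₁ cos δ + cos φ₁ sin δ cos θ)
   = arcsin(-0.02909·0.99993 + 0.99958·0.01195·0.95052) = -1.01629°
λ₂ = λ₁ + atan2(sin θ sin δ cos φ₁, cos δ − sin φ₁ sin φ₂) = -10.56214°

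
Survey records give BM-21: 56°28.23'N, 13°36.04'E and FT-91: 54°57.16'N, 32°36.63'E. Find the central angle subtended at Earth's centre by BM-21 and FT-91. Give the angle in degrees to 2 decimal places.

10.78°

BM-21: φ = +56.47050°, λ = +13.60067°
FT-91: φ = +54.95267°, λ = +32.61050°
Δφ = -1.5178°,  Δλ = 19.0098°
a = sin²(Δφ/2) + cos φ₁ cos φ₂ sin²(Δλ/2) = 0.008825
c = 2·arcsin(√a) = 0.188160 rad = 10.7808°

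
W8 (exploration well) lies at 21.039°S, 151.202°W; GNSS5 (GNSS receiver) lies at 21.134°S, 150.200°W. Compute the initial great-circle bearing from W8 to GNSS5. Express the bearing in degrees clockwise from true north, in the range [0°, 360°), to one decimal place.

96.0°

Δλ = 1.0020°
y = sin Δλ · cos φ₂ = 0.016311
x = cos φ₁ sin φ₂ − sin φ₁ cos φ₂ cos Δλ = -0.001709
θ = atan2(y, x) = 95.9823° → 95.9823° (mod 360°)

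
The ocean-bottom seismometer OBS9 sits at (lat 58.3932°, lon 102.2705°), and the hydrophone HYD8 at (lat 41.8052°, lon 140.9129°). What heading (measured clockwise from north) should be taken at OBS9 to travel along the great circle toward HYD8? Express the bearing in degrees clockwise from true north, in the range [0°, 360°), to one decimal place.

107.5°

Δλ = 38.6424°
y = sin Δλ · cos φ₂ = 0.465481
x = cos φ₁ sin φ₂ − sin φ₁ cos φ₂ cos Δλ = -0.146494
θ = atan2(y, x) = 107.4696° → 107.4696° (mod 360°)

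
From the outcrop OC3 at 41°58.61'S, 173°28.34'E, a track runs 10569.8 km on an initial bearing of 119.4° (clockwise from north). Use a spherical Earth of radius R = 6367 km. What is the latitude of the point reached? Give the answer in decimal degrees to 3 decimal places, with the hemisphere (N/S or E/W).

17.689°S

OC3: φ = -41.97683°, λ = +173.47233°
δ = d/R = 10569.8/6367 = 1.660091 rad
φ₂ = arcsin(sin φ₁ cos δ + cos φ₁ sin δ cos θ)
   = arcsin(-0.66883·-0.08918 + 0.74342·0.99602·-0.49090) = -17.68885°
λ₂ = λ₁ + atan2(sin θ sin δ cos φ₁, cos δ − sin φ₁ sin φ₂) = -72.14451°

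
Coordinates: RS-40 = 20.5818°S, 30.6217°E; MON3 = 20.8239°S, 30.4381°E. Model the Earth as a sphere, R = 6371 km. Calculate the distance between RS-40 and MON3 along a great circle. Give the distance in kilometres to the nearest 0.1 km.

33.0 km

Δφ = -0.2421°,  Δλ = -0.1836°
a = sin²(Δφ/2) + cos φ₁ cos φ₂ sin²(Δλ/2) = 0.000007
c = 2·arcsin(√a) = 0.005181 rad = 0.2968°
d = R·c = 6371 × 0.005181 = 33.0 km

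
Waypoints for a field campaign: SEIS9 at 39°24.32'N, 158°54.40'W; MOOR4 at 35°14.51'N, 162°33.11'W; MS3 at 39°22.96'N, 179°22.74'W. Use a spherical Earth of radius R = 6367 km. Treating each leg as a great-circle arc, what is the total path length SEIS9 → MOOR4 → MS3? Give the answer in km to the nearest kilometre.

SEIS9: φ = +39.40533°, λ = -158.90667°
MOOR4: φ = +35.24183°, λ = -162.55183°
MS3: φ = +39.38267°, λ = -179.37900°
SEIS9→MOOR4: c = 0.088525 rad, d = 563.64 km
MOOR4→MS3: c = 0.244079 rad, d = 1554.05 km
Total = 563.64 + 1554.05 = 2117.69 km

2118 km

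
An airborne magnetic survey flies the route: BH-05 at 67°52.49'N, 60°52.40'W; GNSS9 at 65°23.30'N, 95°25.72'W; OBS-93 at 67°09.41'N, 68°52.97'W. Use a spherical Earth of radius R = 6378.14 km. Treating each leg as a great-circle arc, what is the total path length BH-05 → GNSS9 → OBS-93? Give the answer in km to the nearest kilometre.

2725 km

BH-05: φ = +67.87483°, λ = -60.87333°
GNSS9: φ = +65.38833°, λ = -95.42867°
OBS-93: φ = +67.15683°, λ = -68.88283°
BH-05→GNSS9: c = 0.239797 rad, d = 1529.46 km
GNSS9→OBS-93: c = 0.187468 rad, d = 1195.70 km
Total = 1529.46 + 1195.70 = 2725.16 km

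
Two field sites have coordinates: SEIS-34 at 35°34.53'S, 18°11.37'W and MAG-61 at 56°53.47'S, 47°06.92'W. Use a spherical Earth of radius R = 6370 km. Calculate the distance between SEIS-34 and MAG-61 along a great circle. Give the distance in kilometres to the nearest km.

SEIS-34: φ = -35.57550°, λ = -18.18950°
MAG-61: φ = -56.89117°, λ = -47.11533°
Δφ = -21.3157°,  Δλ = -28.9258°
a = sin²(Δφ/2) + cos φ₁ cos φ₂ sin²(Δλ/2) = 0.061917
c = 2·arcsin(√a) = 0.502945 rad = 28.8166°
d = R·c = 6370 × 0.502945 = 3203.8 km

3204 km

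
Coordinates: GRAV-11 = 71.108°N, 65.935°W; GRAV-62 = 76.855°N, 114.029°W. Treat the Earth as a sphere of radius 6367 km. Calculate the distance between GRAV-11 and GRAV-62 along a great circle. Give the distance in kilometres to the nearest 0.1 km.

Δφ = 5.7470°,  Δλ = -48.0940°
a = sin²(Δφ/2) + cos φ₁ cos φ₂ sin²(Δλ/2) = 0.014740
c = 2·arcsin(√a) = 0.243415 rad = 13.9466°
d = R·c = 6367 × 0.243415 = 1549.8 km

1549.8 km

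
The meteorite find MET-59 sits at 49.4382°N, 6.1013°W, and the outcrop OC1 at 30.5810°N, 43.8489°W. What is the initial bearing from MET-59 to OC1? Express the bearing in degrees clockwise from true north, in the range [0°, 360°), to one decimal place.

250.5°

Δλ = -37.7476°
y = sin Δλ · cos φ₂ = -0.527036
x = cos φ₁ sin φ₂ − sin φ₁ cos φ₂ cos Δλ = -0.186330
θ = atan2(y, x) = -109.4707° → 250.5293° (mod 360°)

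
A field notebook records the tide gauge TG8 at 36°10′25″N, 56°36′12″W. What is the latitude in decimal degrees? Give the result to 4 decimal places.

36° + 10′/60 + 25″/3600 = 36 + 0.16667 + 0.00694 = 36.1736°

36.1736°N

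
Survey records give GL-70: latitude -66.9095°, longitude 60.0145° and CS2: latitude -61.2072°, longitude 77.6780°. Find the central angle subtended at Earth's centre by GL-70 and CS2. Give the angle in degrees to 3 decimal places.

Δφ = 5.7023°,  Δλ = 17.6635°
a = sin²(Δφ/2) + cos φ₁ cos φ₂ sin²(Δλ/2) = 0.006927
c = 2·arcsin(√a) = 0.166649 rad = 9.5483°

9.548°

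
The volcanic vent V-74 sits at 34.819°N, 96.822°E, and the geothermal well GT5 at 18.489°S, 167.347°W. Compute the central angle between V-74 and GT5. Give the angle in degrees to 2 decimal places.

105.08°

Δφ = -53.3080°,  Δλ = 95.8310°
a = sin²(Δφ/2) + cos φ₁ cos φ₂ sin²(Δλ/2) = 0.630086
c = 2·arcsin(√a) = 1.833997 rad = 105.0803°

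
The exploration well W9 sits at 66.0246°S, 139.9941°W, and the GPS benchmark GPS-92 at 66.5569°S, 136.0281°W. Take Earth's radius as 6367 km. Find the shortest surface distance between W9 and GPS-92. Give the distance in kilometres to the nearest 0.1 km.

Δφ = -0.5323°,  Δλ = 3.9660°
a = sin²(Δφ/2) + cos φ₁ cos φ₂ sin²(Δλ/2) = 0.000215
c = 2·arcsin(√a) = 0.029337 rad = 1.6809°
d = R·c = 6367 × 0.029337 = 186.8 km

186.8 km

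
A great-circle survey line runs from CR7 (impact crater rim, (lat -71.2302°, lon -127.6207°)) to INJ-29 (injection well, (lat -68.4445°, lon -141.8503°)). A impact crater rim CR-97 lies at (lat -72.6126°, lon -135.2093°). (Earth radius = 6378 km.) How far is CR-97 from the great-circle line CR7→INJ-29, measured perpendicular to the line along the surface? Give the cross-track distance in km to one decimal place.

δ₁₃ = central angle CR7→CR-97 = 0.047611 rad  (haversine)
θ₁₃ = bearing CR7→CR-97 = 236.015°,  θ₁₂ = bearing CR7→INJ-29 = 292.781°
dₓₜ = R·arcsin(sin δ₁₃ · sin(θ₁₃ − θ₁₂)) = 6378·arcsin(0.04759·sin(-56.766°)) = -253.965 km
|dₓₜ| = 253.965 km

254.0 km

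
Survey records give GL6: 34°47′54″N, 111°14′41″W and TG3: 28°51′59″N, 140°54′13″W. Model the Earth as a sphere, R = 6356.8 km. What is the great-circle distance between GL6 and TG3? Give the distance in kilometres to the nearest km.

2861 km

GL6: φ = +34.79833°, λ = -111.24472°
TG3: φ = +28.86639°, λ = -140.90361°
Δφ = -5.9319°,  Δλ = -29.6589°
a = sin²(Δφ/2) + cos φ₁ cos φ₂ sin²(Δλ/2) = 0.049785
c = 2·arcsin(√a) = 0.450041 rad = 25.7854°
d = R·c = 6356.8 × 0.450041 = 2860.8 km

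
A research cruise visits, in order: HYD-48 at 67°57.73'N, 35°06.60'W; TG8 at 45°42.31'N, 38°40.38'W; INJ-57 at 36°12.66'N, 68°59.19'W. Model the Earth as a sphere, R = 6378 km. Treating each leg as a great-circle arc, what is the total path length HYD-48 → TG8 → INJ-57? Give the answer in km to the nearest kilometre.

5224 km

HYD-48: φ = +67.96217°, λ = -35.11000°
TG8: φ = +45.70517°, λ = -38.67300°
INJ-57: φ = +36.21100°, λ = -68.98650°
HYD-48→TG8: c = 0.389793 rad, d = 2486.10 km
TG8→INJ-57: c = 0.429284 rad, d = 2737.97 km
Total = 2486.10 + 2737.97 = 5224.07 km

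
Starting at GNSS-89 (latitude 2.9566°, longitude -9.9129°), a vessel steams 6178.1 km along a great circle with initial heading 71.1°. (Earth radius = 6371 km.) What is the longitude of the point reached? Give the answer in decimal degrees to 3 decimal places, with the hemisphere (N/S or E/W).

δ = d/R = 6178.1/6371 = 0.969722 rad
φ₂ = arcsin(sin φ₁ cos δ + cos φ₁ sin δ cos θ)
   = arcsin(0.05158·0.56553 + 0.99867·0.82473·0.32392) = 17.21500°
λ₂ = λ₁ + atan2(sin θ sin δ cos φ₁, cos δ − sin φ₁ sin φ₂) = 44.85861°

44.859°E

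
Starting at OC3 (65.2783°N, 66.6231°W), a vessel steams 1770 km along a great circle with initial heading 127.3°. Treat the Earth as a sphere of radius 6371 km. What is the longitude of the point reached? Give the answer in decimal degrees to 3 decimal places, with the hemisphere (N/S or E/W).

45.098°W

δ = d/R = 1770/6371 = 0.277821 rad
φ₂ = arcsin(sin φ₁ cos δ + cos φ₁ sin δ cos θ)
   = arcsin(0.90835·0.96166 + 0.41821·0.27426·-0.60599) = 53.51505°
λ₂ = λ₁ + atan2(sin θ sin δ cos φ₁, cos δ − sin φ₁ sin φ₂) = -45.09807°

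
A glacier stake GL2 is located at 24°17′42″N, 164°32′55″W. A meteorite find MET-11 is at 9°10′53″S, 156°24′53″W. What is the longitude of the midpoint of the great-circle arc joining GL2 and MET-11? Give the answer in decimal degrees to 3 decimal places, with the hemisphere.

160.319°W

GL2: φ = +24.29500°, λ = -164.54861°
MET-11: φ = -9.18139°, λ = -156.41472°
Bx = cos φ₂ cos Δλ = 0.977257,  By = cos φ₂ sin Δλ = 0.139674
φₘ = atan2(sin φ₁ + sin φ₂, √((cos φ₁ + Bx)² + By²)) = 7.57563°
λₘ = λ₁ + atan2(By, cos φ₁ + Bx) = -160.31914°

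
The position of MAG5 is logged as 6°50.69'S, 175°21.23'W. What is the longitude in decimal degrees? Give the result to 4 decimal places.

175° + 21.23′/60 = 175 + 0.35383 = 175.3538°

175.3538°W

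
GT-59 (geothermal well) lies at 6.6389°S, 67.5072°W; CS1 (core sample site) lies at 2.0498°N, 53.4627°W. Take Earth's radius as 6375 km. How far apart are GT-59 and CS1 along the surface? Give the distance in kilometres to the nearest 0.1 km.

Δφ = 8.6887°,  Δλ = 14.0445°
a = sin²(Δφ/2) + cos φ₁ cos φ₂ sin²(Δλ/2) = 0.020575
c = 2·arcsin(√a) = 0.287870 rad = 16.4938°
d = R·c = 6375 × 0.287870 = 1835.2 km

1835.2 km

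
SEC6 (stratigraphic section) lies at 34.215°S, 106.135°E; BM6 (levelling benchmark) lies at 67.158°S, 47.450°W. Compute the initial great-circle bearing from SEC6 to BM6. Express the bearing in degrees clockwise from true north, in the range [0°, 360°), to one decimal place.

190.2°

Δλ = -153.5850°
y = sin Δλ · cos φ₂ = -0.172695
x = cos φ₁ sin φ₂ − sin φ₁ cos φ₂ cos Δλ = -0.957575
θ = atan2(y, x) = -169.7768° → 190.2232° (mod 360°)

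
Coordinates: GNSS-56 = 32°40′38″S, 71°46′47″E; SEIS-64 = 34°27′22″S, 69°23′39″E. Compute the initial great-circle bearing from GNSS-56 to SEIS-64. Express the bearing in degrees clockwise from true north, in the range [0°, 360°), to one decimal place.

227.5°

GNSS-56: φ = -32.67722°, λ = +71.77972°
SEIS-64: φ = -34.45611°, λ = +69.39417°
Δλ = -2.3856°
y = sin Δλ · cos φ₂ = -0.034321
x = cos φ₁ sin φ₂ − sin φ₁ cos φ₂ cos Δλ = -0.031428
θ = atan2(y, x) = -132.4806° → 227.5194° (mod 360°)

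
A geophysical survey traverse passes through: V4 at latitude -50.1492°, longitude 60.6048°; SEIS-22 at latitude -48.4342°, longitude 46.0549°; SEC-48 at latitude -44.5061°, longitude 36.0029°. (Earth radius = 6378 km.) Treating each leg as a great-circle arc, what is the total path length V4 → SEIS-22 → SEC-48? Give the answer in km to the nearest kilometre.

1957 km

V4→SEIS-22: c = 0.168024 rad, d = 1071.66 km
SEIS-22→SEC-48: c = 0.138766 rad, d = 885.05 km
Total = 1071.66 + 885.05 = 1956.71 km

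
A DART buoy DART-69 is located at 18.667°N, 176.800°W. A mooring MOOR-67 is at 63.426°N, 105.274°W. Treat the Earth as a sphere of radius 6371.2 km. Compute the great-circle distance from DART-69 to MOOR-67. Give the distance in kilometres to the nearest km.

7242 km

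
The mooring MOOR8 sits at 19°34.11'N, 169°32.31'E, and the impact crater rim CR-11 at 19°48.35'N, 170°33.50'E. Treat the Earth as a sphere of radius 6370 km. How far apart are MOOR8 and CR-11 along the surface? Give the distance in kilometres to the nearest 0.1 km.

110.0 km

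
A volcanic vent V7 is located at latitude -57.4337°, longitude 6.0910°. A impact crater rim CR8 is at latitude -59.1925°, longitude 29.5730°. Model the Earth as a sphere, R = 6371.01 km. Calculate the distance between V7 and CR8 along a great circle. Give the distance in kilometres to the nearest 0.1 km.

Δφ = -1.7588°,  Δλ = 23.4820°
a = sin²(Δφ/2) + cos φ₁ cos φ₂ sin²(Δλ/2) = 0.011651
c = 2·arcsin(√a) = 0.216299 rad = 12.3930°
d = R·c = 6371.01 × 0.216299 = 1378.0 km

1378.0 km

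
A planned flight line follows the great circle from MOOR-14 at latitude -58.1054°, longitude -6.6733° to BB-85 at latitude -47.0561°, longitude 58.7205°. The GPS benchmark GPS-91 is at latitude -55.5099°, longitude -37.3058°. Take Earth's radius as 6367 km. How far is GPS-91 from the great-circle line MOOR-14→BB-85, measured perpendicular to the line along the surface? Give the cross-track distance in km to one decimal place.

557.1 km

δ₁₃ = central angle MOOR-14→GPS-91 = 0.293549 rad  (haversine)
θ₁₃ = bearing MOOR-14→GPS-91 = 265.678°,  θ₁₂ = bearing MOOR-14→BB-85 = 103.256°
dₓₜ = R·arcsin(sin δ₁₃ · sin(θ₁₃ − θ₁₂)) = 6367·arcsin(0.28935·sin(162.422°)) = 557.101 km
|dₓₜ| = 557.101 km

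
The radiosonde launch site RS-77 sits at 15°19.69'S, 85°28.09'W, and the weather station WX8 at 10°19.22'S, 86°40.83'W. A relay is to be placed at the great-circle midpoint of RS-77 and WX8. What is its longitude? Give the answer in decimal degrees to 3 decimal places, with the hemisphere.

86.080°W

RS-77: φ = -15.32817°, λ = -85.46817°
WX8: φ = -10.32033°, λ = -86.68050°
Bx = cos φ₂ cos Δλ = 0.983601,  By = cos φ₂ sin Δλ = -0.020815
φₘ = atan2(sin φ₁ + sin φ₂, √((cos φ₁ + Bx)² + By²)) = -12.82494°
λₘ = λ₁ + atan2(By, cos φ₁ + Bx) = -86.08037°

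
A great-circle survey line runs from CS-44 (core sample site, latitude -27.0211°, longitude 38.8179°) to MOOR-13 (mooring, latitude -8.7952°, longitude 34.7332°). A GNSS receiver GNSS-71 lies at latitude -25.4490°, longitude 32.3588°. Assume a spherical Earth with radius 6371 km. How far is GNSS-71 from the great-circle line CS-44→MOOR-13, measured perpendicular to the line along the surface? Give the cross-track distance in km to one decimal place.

597.3 km

δ₁₃ = central angle CS-44→GNSS-71 = 0.104761 rad  (haversine)
θ₁₃ = bearing CS-44→GNSS-71 = 283.737°,  θ₁₂ = bearing CS-44→MOOR-13 = 347.271°
dₓₜ = R·arcsin(sin δ₁₃ · sin(θ₁₃ − θ₁₂)) = 6371·arcsin(0.10457·sin(-63.534°)) = -597.268 km
|dₓₜ| = 597.268 km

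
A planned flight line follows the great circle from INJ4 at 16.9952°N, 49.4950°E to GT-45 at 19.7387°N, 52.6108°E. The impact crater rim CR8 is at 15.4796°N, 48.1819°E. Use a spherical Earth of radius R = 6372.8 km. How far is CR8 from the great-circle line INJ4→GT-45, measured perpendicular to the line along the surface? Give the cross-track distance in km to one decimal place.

δ₁₃ = central angle INJ4→CR8 = 0.034407 rad  (haversine)
θ₁₃ = bearing INJ4→CR8 = 219.940°,  θ₁₂ = bearing INJ4→GT-45 = 46.664°
dₓₜ = R·arcsin(sin δ₁₃ · sin(θ₁₃ − θ₁₂)) = 6372.8·arcsin(0.03440·sin(173.276°)) = 25.668 km
|dₓₜ| = 25.668 km

25.7 km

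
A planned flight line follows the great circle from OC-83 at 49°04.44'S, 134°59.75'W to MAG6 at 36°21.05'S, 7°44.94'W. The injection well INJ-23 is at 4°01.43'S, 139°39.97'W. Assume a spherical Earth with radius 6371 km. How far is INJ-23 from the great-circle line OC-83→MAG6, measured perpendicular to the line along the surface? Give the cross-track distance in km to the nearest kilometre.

2580 km

OC-83: φ = -49.07400°, λ = -134.99583°
MAG6: φ = -36.35083°, λ = -7.74900°
INJ-23: φ = -4.02383°, λ = -139.66617°
δ₁₃ = central angle OC-83→INJ-23 = 0.789335 rad  (haversine)
θ₁₃ = bearing OC-83→INJ-23 = 353.430°,  θ₁₂ = bearing OC-83→MAG6 = 139.723°
dₓₜ = R·arcsin(sin δ₁₃ · sin(θ₁₃ − θ₁₂)) = 6371·arcsin(0.70988·sin(213.708°)) = -2579.801 km
|dₓₜ| = 2579.801 km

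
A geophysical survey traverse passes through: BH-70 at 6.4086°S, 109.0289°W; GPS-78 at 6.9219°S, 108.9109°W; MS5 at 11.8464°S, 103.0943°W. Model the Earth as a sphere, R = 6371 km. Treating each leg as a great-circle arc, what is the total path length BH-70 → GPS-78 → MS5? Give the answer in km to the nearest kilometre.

899 km

BH-70→GPS-78: c = 0.009189 rad, d = 58.55 km
GPS-78→MS5: c = 0.131956 rad, d = 840.69 km
Total = 58.55 + 840.69 = 899.24 km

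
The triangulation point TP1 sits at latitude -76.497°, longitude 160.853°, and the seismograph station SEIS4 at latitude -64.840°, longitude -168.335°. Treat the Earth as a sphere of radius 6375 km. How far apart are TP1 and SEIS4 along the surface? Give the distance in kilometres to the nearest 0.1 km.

1682.8 km

Δφ = 11.6570°,  Δλ = 30.8120°
a = sin²(Δφ/2) + cos φ₁ cos φ₂ sin²(Δλ/2) = 0.017319
c = 2·arcsin(√a) = 0.263965 rad = 15.1241°
d = R·c = 6375 × 0.263965 = 1682.8 km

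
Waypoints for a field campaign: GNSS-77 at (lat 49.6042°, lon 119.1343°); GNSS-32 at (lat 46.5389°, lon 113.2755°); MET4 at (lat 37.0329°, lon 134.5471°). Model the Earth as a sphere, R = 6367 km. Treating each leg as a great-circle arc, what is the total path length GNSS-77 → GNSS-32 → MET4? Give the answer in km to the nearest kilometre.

GNSS-77→GNSS-32: c = 0.086737 rad, d = 552.25 km
GNSS-32→MET4: c = 0.321198 rad, d = 2045.07 km
Total = 552.25 + 2045.07 = 2597.32 km

2597 km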